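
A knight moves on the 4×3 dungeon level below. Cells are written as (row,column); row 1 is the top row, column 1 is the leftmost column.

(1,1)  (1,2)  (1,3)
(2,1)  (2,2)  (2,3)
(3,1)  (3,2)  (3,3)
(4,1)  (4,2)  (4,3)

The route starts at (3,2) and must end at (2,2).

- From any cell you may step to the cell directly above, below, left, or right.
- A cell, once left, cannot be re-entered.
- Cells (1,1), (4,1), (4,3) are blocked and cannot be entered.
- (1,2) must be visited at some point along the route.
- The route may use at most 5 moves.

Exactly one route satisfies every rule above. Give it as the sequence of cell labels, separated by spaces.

The 5-move cap with required stops at (1,2) leaves no slack for detours.
Route from (3,2): right to (3,3), 2× up (reaching (1,3)), left to (1,2), down to (2,2) — 5 moves in all.
Check: all required cells visited; 5 ≤ 5 moves.

(3,2) (3,3) (2,3) (1,3) (1,2) (2,2)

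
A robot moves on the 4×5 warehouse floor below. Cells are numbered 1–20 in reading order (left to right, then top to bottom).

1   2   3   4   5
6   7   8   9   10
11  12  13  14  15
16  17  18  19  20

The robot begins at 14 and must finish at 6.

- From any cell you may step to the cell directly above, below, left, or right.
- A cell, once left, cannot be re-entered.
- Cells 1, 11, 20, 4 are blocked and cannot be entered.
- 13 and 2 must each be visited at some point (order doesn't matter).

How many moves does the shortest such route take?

6

Any route passes through 13 and 2 in some order between 14 and 6. Summing Manhattan distances along each leg and taking the cheapest ordering (14 → 13 → 2 → 6) gives a lower bound of 1 + 3 + 2 = 6 moves.
A route of 6 moves achieves this: 14 → 13 → 8 → 3 → 2 → 7 → 6.
Since 6 matches the lower bound, it is optimal.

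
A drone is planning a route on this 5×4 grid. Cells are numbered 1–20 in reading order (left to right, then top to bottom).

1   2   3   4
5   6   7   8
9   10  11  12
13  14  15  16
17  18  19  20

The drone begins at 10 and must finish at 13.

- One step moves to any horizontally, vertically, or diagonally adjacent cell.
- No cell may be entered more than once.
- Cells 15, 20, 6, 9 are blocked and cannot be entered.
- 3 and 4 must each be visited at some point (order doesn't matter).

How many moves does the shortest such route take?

7

Any route passes through 3 and 4 in some order between 10 and 13. Summing Chebyshev distances along each leg and taking the cheapest ordering (10 → 3 → 4 → 13) gives a lower bound of 2 + 1 + 3 = 6 moves.
The shortest route satisfying every rule uses 7 moves: 10 → 7 → 3 → 4 → 8 → 11 → 14 → 13.
The bound of 6 isn't tight here; checking systematically, no route of length 6 through 6 satisfies every constraint, so 7 is the minimum.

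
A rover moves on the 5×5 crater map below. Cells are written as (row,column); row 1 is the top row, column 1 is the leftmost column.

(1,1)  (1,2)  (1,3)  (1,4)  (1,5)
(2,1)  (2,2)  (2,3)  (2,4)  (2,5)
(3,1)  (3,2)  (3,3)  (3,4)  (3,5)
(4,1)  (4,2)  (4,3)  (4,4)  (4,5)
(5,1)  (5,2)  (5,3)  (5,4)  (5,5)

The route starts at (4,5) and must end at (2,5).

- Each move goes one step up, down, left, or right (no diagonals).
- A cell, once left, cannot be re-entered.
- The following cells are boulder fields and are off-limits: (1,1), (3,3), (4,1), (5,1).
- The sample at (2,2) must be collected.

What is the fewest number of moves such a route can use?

Any route passes through (2,2) somewhere between (4,5) and (2,5). Summing Manhattan distances along the two legs ((4,5) → (2,2) → (2,5)) gives a lower bound of 5 + 3 = 8 moves.
A route of 8 moves achieves this: (4,5) → (4,4) → (4,3) → (4,2) → (3,2) → (2,2) → (2,3) → (2,4) → (2,5).
Since 8 matches the lower bound, it is optimal.

8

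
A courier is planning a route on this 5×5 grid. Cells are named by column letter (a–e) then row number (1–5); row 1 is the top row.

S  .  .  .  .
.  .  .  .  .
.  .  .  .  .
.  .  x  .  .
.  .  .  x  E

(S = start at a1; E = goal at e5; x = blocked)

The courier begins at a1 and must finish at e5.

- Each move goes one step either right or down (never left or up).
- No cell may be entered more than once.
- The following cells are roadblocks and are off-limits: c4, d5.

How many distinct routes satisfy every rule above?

25

A right/down-only route from a1 to e5 makes exactly 4 down-moves and 4 right-moves in some order.
With no other constraints that would be C(8,4) = 70 routes.
Subtract routes through each blocked cell (inclusion–exclusion for overlaps): − through c4: 30 − through d5: 35 + through c4&d5: 20 → 25.
That gives 25 routes.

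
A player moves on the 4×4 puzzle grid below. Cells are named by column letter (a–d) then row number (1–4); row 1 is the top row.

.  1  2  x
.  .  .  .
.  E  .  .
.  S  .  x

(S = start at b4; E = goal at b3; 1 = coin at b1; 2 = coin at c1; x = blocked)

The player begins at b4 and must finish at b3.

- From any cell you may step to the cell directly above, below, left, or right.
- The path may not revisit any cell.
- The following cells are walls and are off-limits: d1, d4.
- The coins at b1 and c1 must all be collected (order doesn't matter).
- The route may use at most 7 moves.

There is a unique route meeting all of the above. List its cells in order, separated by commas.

b4, c4, c3, c2, c1, b1, b2, b3

The 7-move cap with required stops at b1, c1 leaves no slack for detours.
Route from b4: right 1 to c4, up 3 to c1, left 1 to b1, down 2 to b3 — 7 moves in all.
Check: all required cells visited; 7 ≤ 7 moves.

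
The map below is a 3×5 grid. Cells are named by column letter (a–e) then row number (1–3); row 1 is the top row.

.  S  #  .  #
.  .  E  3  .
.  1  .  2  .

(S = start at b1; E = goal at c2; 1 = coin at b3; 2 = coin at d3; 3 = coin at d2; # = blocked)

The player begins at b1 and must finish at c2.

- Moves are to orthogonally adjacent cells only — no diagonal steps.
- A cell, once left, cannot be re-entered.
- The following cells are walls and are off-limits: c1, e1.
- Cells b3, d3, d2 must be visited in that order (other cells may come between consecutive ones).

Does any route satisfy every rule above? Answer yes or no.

One route that works: b1 → b2 → b3 → c3 → d3 → d2 → c2.

yes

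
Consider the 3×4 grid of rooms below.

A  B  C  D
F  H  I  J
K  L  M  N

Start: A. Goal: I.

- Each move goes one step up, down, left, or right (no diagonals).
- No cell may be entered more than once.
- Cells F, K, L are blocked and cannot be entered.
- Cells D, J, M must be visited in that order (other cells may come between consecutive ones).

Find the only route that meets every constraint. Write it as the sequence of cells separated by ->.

The waypoints must appear in the order D, J, M, with no cell reused.
Route from A: 3× right (reaching D), 2× down (reaching N), left to M, up to I — 7 moves in all.
Check: order respected (D at step 3, J at step 4, M at step 6).

A -> B -> C -> D -> J -> N -> M -> I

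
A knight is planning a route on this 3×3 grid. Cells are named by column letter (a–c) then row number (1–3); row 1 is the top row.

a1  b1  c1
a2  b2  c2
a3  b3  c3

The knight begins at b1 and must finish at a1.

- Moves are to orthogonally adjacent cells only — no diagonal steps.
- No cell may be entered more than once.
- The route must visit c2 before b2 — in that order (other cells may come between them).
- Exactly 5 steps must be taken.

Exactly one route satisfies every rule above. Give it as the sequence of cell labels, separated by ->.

The waypoints must appear in the order c2, b2, with no cell reused.
Route from b1: right 1 to c1, down 1 to c2, left 2 to a2, up 1 to a1 — 5 moves in all.
Check: order respected (c2 at step 2, b2 at step 3); 5 moves as required.

b1 -> c1 -> c2 -> b2 -> a2 -> a1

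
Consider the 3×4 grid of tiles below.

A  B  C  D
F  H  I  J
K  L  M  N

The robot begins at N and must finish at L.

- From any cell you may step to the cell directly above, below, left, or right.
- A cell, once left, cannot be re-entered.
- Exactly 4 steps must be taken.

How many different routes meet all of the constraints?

Need simple routes of exactly 4 moves from N to L (Manhattan distance 2, so 1 moves are spent on a detour and 1 undoing it).
Enumerating: N J I M L | N J I H L | N M I H L.
That gives 3 routes.

3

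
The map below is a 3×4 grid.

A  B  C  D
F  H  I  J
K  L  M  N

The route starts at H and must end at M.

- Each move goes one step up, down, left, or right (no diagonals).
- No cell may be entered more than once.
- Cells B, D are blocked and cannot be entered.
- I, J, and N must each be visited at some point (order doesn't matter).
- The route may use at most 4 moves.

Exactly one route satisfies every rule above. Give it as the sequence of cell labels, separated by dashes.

The budget equals the shortest possible length, so every move has to be on a shortest route through the required cells.
Route from H: right 2 to J, down 1 to N, left 1 to M — 4 moves in all.
Check: all required cells visited; 4 ≤ 4 moves.

H - I - J - N - M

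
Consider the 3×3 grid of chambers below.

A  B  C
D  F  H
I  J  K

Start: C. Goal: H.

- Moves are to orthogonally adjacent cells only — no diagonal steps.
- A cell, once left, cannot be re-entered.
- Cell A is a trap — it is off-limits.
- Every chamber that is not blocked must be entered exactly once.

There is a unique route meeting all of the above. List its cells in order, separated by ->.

C -> B -> F -> D -> I -> J -> K -> H

Need to visit all 8 open cells exactly once, starting at C and ending at H.
Cell I has only two open neighbours (D and J), so the path must pass straight through it: one of those is the cell it's entered from and the other is where it exits.
Route from C: left to B, down to F, left to D, down to I, 2× right (reaching K), up to H — 7 moves in all.
Check: all 8 open cells covered.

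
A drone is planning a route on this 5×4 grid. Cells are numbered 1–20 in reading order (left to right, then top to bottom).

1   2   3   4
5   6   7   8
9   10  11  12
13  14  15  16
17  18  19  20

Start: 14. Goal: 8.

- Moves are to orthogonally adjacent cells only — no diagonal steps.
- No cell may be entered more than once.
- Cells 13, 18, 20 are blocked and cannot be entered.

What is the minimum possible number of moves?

The Manhattan distance from 14 to 8 is |4−2| + |2−4| = 4, so at least 4 moves are needed.
A route of 4 moves achieves this: 14 → 10 → 6 → 7 → 8.
Since 4 matches the lower bound, it is optimal.

4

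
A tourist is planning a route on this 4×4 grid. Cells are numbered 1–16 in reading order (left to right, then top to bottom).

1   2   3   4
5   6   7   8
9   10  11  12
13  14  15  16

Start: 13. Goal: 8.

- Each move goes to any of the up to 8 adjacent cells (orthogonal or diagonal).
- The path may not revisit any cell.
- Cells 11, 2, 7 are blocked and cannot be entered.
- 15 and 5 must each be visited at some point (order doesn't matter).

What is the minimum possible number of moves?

6

Any route passes through 15 and 5 in some order between 13 and 8. Summing Chebyshev distances along each leg and taking the cheapest ordering (13 → 5 → 15 → 8) gives a lower bound of 2 + 2 + 2 = 6 moves.
A route of 6 moves achieves this: 13 → 9 → 5 → 10 → 15 → 12 → 8.
Since 6 matches the lower bound, it is optimal.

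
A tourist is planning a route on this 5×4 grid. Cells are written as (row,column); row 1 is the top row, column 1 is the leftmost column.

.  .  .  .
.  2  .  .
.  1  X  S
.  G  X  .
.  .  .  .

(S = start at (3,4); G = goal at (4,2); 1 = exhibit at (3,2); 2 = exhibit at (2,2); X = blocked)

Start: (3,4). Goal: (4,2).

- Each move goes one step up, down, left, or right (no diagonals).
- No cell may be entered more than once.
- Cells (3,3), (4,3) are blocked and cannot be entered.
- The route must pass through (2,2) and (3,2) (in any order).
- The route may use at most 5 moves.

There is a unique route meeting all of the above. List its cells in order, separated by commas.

(3,4), (2,4), (2,3), (2,2), (3,2), (4,2)

Any route must reach (2,2) and (3,2) and still end at (4,2) within 5 moves, so the order of the required stops is forced.
Route from (3,4): up 1 to (2,4), left 2 to (2,2), down 2 to (4,2) — 5 moves in all.
Check: all required cells visited; 5 ≤ 5 moves.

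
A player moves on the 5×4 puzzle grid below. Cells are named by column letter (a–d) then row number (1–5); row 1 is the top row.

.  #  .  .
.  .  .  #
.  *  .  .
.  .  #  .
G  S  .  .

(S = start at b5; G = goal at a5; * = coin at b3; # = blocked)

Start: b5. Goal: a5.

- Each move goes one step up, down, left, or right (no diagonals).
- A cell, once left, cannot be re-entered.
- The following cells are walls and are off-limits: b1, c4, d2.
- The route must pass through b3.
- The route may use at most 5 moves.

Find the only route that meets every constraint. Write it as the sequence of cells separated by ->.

b5 -> b4 -> b3 -> a3 -> a4 -> a5

The 5-move cap with required stops at b3 leaves no slack for detours.
Route from b5: up 2 to b3, left 1 to a3, down 2 to a5 — 5 moves in all.
Check: all required cells visited; 5 ≤ 5 moves.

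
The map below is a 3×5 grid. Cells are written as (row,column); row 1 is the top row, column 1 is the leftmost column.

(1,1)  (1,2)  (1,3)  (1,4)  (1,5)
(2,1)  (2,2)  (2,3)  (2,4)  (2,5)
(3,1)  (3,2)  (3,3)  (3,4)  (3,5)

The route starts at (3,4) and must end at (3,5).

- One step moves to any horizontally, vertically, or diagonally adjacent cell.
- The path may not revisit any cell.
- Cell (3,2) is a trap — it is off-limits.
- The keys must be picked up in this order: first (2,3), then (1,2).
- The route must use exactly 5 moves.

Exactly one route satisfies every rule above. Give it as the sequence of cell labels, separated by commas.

(3,4), (2,3), (1,2), (1,3), (2,4), (3,5)

The waypoints must appear in the order (2,3), (1,2), with no cell reused.
Route from (3,4): up-left 2 to (1,2), right 1 to (1,3), down-right 2 to (3,5) — 5 moves in all.
Check: order respected ((2,3) at step 1, (1,2) at step 2); 5 moves as required.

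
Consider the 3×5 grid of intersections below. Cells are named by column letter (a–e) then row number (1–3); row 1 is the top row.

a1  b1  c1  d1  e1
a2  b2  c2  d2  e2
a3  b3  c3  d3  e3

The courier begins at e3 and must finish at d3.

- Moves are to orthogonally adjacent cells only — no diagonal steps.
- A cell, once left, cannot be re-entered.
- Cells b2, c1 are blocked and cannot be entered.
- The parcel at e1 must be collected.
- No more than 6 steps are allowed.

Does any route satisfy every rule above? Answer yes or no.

One route that works: e3 → e2 → e1 → d1 → d2 → d3.

yes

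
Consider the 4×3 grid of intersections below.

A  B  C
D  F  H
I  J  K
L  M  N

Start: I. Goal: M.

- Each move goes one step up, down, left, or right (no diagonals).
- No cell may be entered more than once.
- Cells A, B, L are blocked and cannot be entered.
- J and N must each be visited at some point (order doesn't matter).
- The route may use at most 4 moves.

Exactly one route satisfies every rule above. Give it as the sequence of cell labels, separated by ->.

I -> J -> K -> N -> M

The budget equals the shortest possible length, so every move has to be on a shortest route through the required cells.
Route from I: 2× right (reaching K), down to N, left to M — 4 moves in all.
Check: all required cells visited; 4 ≤ 4 moves.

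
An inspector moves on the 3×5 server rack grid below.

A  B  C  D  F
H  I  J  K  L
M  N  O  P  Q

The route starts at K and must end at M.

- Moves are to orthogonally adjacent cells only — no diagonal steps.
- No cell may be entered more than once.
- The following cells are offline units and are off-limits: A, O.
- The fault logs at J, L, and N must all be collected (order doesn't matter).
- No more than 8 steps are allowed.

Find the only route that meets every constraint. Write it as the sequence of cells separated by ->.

The budget equals the shortest possible length, so every move has to be on a shortest route through the required cells.
Route from K: right 1 to L, up 1 to F, left 2 to C, down 1 to J, left 1 to I, down 1 to N, left 1 to M — 8 moves in all.
Check: all required cells visited; 8 ≤ 8 moves.

K -> L -> F -> D -> C -> J -> I -> N -> M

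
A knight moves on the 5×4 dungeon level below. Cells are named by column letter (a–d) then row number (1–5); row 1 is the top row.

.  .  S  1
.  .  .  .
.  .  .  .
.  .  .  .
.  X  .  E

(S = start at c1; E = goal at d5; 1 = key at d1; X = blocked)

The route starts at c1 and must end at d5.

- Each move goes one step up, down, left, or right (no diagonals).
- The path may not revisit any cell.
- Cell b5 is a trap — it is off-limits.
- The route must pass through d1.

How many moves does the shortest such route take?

Any route passes through d1 somewhere between c1 and d5. Summing Manhattan distances along the two legs (c1 → d1 → d5) gives a lower bound of 1 + 4 = 5 moves.
A route of 5 moves achieves this: c1 → d1 → d2 → d3 → d4 → d5.
Since 5 matches the lower bound, it is optimal.

5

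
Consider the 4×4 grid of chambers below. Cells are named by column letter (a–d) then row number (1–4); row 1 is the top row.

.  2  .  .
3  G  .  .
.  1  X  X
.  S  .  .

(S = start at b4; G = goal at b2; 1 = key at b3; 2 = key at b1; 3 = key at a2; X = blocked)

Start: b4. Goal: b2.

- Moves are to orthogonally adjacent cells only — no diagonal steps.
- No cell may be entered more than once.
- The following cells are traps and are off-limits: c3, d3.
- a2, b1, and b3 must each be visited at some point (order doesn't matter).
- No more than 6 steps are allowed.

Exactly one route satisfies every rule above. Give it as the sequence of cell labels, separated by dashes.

The budget equals the shortest possible length, so every move has to be on a shortest route through the required cells.
Route from b4: up 1 to b3, left 1 to a3, up 2 to a1, right 1 to b1, down 1 to b2 — 6 moves in all.
Check: all required cells visited; 6 ≤ 6 moves.

b4 - b3 - a3 - a2 - a1 - b1 - b2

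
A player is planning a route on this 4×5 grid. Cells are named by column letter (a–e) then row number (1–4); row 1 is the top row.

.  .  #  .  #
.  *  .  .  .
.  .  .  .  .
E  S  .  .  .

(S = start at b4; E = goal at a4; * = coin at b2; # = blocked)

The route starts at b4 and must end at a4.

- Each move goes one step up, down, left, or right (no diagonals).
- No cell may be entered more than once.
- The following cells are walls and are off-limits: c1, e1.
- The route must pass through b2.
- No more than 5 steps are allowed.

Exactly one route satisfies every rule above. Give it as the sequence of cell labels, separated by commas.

b4, b3, b2, a2, a3, a4

The 5-move cap with required stops at b2 leaves no slack for detours.
Route from b4: 2× up (reaching b2), left to a2, 2× down (reaching a4) — 5 moves in all.
Check: all required cells visited; 5 ≤ 5 moves.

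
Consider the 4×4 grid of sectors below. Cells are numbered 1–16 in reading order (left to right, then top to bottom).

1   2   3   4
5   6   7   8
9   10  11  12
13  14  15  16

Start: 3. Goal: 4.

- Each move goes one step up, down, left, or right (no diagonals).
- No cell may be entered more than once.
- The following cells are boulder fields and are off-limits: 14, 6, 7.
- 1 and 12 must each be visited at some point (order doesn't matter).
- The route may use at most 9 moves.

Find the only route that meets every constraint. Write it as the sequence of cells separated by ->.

3 -> 2 -> 1 -> 5 -> 9 -> 10 -> 11 -> 12 -> 8 -> 4

The budget equals the shortest possible length, so every move has to be on a shortest route through the required cells.
Route from 3: left 2 to 1, down 2 to 9, right 3 to 12, up 2 to 4 — 9 moves in all.
Check: all required cells visited; 9 ≤ 9 moves.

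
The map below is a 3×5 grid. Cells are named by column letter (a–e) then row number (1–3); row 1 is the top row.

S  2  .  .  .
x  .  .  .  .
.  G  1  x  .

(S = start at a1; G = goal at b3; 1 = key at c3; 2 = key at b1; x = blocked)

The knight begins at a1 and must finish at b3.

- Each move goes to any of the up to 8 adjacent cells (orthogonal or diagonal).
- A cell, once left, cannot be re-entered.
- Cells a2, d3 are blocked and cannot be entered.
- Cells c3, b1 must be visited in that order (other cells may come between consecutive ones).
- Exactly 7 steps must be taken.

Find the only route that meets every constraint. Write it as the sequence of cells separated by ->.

a1 -> b2 -> c3 -> d2 -> c1 -> b1 -> c2 -> b3

The waypoints must appear in the order c3, b1, with no cell reused.
Route from a1: 2× down-right (reaching c3), up-right to d2, up-left to c1, left to b1, down-right to c2, down-left to b3 — 7 moves in all.
Check: order respected (1 at step 2, 2 at step 5); 7 moves as required.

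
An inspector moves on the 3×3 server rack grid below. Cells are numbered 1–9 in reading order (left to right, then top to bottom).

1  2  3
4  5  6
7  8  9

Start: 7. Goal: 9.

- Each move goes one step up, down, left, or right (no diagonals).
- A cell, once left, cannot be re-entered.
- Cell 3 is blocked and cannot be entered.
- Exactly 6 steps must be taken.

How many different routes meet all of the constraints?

2

Need simple routes of exactly 6 moves from 7 to 9 (Manhattan distance 2, so 2 moves are spent on a detour and 2 undoing it).
Enumerating: 7 4 1 2 5 8 9 | 7 4 1 2 5 6 9.
That gives 2 routes.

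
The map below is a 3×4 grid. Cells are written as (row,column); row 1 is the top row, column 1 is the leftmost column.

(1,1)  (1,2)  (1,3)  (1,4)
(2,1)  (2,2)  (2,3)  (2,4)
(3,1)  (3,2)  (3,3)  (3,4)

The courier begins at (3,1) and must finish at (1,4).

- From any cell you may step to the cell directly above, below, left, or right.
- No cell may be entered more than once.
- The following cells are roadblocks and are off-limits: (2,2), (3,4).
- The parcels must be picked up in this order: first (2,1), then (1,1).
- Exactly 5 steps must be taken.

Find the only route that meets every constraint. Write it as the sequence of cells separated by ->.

The waypoints must appear in the order (2,1), (1,1), with no cell reused.
Route from (3,1): up 2 to (1,1), right 3 to (1,4) — 5 moves in all.
Check: order respected ((2,1) at step 1, (1,1) at step 2); 5 moves as required.

(3,1) -> (2,1) -> (1,1) -> (1,2) -> (1,3) -> (1,4)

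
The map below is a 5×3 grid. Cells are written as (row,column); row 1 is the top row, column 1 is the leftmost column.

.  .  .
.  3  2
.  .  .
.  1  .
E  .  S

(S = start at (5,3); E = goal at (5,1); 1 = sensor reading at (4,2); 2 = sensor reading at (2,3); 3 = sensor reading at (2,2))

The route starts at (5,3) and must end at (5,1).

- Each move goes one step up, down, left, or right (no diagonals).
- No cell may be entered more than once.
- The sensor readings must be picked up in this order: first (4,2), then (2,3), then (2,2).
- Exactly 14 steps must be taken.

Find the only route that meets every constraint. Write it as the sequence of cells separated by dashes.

(5,3) - (5,2) - (4,2) - (4,3) - (3,3) - (2,3) - (1,3) - (1,2) - (1,1) - (2,1) - (2,2) - (3,2) - (3,1) - (4,1) - (5,1)

The waypoints must appear in the order (4,2), (2,3), (2,2), with no cell reused.
Route from (5,3): left to (5,2), up to (4,2), right to (4,3), 3× up (reaching (1,3)), 2× left (reaching (1,1)), down to (2,1), right to (2,2), down to (3,2), left to (3,1), 2× down (reaching (5,1)) — 14 moves in all.
Check: order respected (1 at step 2, 2 at step 5, 3 at step 10); 14 moves as required.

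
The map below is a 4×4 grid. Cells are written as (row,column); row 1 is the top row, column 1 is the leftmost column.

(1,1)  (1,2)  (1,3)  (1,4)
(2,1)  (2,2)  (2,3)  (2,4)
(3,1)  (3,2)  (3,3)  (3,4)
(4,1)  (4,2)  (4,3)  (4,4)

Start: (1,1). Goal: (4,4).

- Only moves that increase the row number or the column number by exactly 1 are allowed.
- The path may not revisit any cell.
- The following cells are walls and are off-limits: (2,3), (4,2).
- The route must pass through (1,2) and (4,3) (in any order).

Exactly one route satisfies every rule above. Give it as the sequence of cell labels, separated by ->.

(1,1) -> (1,2) -> (2,2) -> (3,2) -> (3,3) -> (4,3) -> (4,4)

Moves only go right or down, so the column and row indices never decrease.
Route from (1,1): right to (1,2), 2× down (reaching (3,2)), right to (3,3), down to (4,3), right to (4,4) — 6 moves in all.
Check: all required cells visited.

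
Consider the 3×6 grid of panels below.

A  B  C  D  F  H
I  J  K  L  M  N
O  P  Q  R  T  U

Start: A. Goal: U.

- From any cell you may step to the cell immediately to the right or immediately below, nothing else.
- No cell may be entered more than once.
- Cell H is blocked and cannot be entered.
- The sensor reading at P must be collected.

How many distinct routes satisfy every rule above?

3

A right/down-only route from A to U makes exactly 2 down-moves and 5 right-moves in some order.
With no other constraints that would be C(7,2) = 21 routes.
Split at P and multiply the segment counts (each segment already excludes blocked cells): A→P: 3; P→U: 1; product = 3.
That gives 3 routes.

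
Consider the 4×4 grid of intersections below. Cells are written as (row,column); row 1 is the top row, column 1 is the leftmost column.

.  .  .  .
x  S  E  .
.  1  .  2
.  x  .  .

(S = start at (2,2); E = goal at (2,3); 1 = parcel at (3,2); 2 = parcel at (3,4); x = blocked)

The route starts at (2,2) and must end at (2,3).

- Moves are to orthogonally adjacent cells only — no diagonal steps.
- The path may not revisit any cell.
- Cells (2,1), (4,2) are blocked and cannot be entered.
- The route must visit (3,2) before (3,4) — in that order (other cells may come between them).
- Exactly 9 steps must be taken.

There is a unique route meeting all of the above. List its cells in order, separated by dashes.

The waypoints must appear in the order (3,2), (3,4), with no cell reused.
Route from (2,2): down to (3,2), right to (3,3), down to (4,3), right to (4,4), 3× up (reaching (1,4)), left to (1,3), down to (2,3) — 9 moves in all.
Check: order respected (1 at step 1, 2 at step 5); 9 moves as required.

(2,2) - (3,2) - (3,3) - (4,3) - (4,4) - (3,4) - (2,4) - (1,4) - (1,3) - (2,3)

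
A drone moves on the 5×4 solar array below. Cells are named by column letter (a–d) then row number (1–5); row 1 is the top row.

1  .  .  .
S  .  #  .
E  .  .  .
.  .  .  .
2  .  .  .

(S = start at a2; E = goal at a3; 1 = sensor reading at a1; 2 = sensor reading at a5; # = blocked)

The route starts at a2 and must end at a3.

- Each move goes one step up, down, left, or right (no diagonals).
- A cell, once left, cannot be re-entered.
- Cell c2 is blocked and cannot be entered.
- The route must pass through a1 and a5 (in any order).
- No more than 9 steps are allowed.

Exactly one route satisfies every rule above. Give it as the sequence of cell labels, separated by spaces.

a2 a1 b1 b2 b3 b4 b5 a5 a4 a3

Any route must reach a1 and a5 and still end at a3 within 9 moves, so the order of the required stops is forced.
Route from a2: up 1 to a1, right 1 to b1, down 4 to b5, left 1 to a5, up 2 to a3 — 9 moves in all.
Check: all required cells visited; 9 ≤ 9 moves.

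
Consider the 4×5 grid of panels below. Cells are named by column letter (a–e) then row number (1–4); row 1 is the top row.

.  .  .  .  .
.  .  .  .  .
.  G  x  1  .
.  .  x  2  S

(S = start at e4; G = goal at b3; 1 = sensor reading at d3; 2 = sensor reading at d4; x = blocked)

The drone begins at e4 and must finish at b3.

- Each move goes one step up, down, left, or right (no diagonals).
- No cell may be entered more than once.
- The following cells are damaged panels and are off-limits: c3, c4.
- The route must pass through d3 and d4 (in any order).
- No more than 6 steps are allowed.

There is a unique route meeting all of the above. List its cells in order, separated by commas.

e4, d4, d3, d2, c2, b2, b3

The budget equals the shortest possible length, so every move has to be on a shortest route through the required cells.
Route from e4: left to d4, 2× up (reaching d2), 2× left (reaching b2), down to b3 — 6 moves in all.
Check: all required cells visited; 6 ≤ 6 moves.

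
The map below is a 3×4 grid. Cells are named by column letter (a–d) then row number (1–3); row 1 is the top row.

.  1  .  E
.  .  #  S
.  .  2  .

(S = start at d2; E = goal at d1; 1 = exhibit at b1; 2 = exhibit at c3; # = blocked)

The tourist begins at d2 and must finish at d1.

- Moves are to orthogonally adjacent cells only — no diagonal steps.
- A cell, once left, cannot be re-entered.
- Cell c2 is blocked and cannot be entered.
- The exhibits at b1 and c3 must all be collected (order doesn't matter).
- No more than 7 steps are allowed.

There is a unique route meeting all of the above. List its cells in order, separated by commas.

d2, d3, c3, b3, b2, b1, c1, d1

The 7-move cap with required stops at b1, c3 leaves no slack for detours.
Route from d2: down 1 to d3, left 2 to b3, up 2 to b1, right 2 to d1 — 7 moves in all.
Check: all required cells visited; 7 ≤ 7 moves.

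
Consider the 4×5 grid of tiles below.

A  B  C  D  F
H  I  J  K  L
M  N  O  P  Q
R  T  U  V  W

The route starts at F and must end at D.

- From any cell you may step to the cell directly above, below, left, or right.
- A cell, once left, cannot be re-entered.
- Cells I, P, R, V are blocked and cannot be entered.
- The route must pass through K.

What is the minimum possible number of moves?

Any route passes through K somewhere between F and D. Summing Manhattan distances along the two legs (F → K → D) gives a lower bound of 2 + 1 = 3 moves.
A route of 3 moves achieves this: F → L → K → D.
Since 3 matches the lower bound, it is optimal.

3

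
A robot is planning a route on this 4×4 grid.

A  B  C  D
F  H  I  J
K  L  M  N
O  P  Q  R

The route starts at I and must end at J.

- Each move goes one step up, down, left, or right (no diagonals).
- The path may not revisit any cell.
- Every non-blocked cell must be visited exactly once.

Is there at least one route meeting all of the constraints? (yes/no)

One route that works: I → M → N → R → Q → P → O → K → L → H → F → A → B → C → D → J.

yes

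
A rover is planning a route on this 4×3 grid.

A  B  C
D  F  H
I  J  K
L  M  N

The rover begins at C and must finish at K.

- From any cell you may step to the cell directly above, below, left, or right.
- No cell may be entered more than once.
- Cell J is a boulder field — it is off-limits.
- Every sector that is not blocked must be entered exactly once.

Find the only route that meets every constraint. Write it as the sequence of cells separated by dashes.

Need to visit all 11 open cells exactly once, starting at C and ending at K.
Cell A has only two open neighbours (D and B), so the path must pass straight through it: one of those is the cell it's entered from and the other is where it exits.
Route from C: down to H, left to F, up to B, left to A, 3× down (reaching L), 2× right (reaching N), up to K — 10 moves in all.
Check: all 11 open cells covered.

C - H - F - B - A - D - I - L - M - N - K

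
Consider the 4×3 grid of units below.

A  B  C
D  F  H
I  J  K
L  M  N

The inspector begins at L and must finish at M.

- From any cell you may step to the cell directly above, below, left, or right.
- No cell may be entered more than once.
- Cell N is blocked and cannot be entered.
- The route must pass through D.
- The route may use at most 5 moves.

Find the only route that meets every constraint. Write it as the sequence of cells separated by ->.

L -> I -> D -> F -> J -> M

Any route must reach D and still end at M within 5 moves, so the order of the required stops is forced.
Route from L: up 2 to D, right 1 to F, down 2 to M — 5 moves in all.
Check: all required cells visited; 5 ≤ 5 moves.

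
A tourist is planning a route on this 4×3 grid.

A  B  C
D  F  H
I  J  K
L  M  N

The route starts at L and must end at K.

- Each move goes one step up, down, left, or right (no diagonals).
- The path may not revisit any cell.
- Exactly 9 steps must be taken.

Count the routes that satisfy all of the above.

Need simple routes of exactly 9 moves from L to K (Manhattan distance 3, so 3 moves are spent on a detour and 3 undoing it).
Enumerating: L I D A B F J M N K | L I D A B C H F J K | L I J F D A B C H K | L M J F D A B C H K | L M J I D A B F H K | L M J I D A B C H K | L M J I D F B C H K.
That gives 7 routes.

7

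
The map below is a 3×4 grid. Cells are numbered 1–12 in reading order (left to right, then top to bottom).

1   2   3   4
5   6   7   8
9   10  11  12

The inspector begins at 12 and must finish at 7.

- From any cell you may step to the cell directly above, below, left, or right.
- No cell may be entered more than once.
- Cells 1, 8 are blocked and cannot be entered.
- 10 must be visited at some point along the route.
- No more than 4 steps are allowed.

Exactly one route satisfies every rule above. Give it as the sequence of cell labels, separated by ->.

Any route must reach 10 and still end at 7 within 4 moves, so the order of the required stops is forced.
Route from 12: left 2 to 10, up 1 to 6, right 1 to 7 — 4 moves in all.
Check: all required cells visited; 4 ≤ 4 moves.

12 -> 11 -> 10 -> 6 -> 7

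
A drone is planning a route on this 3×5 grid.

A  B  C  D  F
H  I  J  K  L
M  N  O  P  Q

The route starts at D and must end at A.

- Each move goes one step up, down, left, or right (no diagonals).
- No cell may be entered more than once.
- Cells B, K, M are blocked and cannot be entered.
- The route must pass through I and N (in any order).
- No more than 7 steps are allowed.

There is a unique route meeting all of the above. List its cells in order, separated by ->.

D -> C -> J -> O -> N -> I -> H -> A

Any route must reach I and N and still end at A within 7 moves, so the order of the required stops is forced.
Route from D: left to C, 2× down (reaching O), left to N, up to I, left to H, up to A — 7 moves in all.
Check: all required cells visited; 7 ≤ 7 moves.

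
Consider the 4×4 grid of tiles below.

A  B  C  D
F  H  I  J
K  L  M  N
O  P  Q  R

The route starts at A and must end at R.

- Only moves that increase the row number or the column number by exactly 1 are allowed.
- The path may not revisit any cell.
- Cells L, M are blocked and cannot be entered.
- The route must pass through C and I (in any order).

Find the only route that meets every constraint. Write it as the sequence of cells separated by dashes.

Moves only go right or down, so the column and row indices never decrease.
Route from A: 2× right (reaching C), down to I, right to J, 2× down (reaching R) — 6 moves in all.
Check: all required cells visited.

A - B - C - I - J - N - R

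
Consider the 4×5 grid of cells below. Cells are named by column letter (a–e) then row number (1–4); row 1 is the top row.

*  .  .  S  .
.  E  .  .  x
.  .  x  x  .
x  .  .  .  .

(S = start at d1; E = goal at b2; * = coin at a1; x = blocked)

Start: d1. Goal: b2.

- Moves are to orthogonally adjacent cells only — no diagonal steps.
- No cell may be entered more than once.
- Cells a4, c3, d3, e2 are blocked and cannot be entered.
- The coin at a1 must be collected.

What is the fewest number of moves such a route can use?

Any route passes through a1 somewhere between d1 and b2. Summing Manhattan distances along the two legs (d1 → a1 → b2) gives a lower bound of 3 + 2 = 5 moves.
A route of 5 moves achieves this: d1 → c1 → b1 → a1 → a2 → b2.
Since 5 matches the lower bound, it is optimal.

5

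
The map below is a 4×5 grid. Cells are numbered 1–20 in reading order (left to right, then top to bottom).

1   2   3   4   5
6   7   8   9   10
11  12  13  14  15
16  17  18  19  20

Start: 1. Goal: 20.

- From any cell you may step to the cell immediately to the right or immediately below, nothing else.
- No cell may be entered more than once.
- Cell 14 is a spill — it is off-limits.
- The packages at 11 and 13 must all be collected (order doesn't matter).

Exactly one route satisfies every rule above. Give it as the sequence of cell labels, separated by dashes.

Moves only go right or down, so the column and row indices never decrease.
Route from 1: 2× down (reaching 11), 2× right (reaching 13), down to 18, 2× right (reaching 20) — 7 moves in all.
Check: all required cells visited.

1 - 6 - 11 - 12 - 13 - 18 - 19 - 20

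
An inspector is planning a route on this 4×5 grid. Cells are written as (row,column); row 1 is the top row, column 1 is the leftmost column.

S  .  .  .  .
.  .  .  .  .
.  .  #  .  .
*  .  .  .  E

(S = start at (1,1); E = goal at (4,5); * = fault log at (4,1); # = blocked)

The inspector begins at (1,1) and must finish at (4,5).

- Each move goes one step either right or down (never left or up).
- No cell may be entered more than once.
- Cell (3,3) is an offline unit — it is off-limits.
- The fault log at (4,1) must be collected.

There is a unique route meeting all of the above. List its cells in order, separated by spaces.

(1,1) (2,1) (3,1) (4,1) (4,2) (4,3) (4,4) (4,5)

Moves only go right or down, so the column and row indices never decrease.
Route from (1,1): 3× down (reaching (4,1)), 4× right (reaching (4,5)) — 7 moves in all.
Check: all required cells visited.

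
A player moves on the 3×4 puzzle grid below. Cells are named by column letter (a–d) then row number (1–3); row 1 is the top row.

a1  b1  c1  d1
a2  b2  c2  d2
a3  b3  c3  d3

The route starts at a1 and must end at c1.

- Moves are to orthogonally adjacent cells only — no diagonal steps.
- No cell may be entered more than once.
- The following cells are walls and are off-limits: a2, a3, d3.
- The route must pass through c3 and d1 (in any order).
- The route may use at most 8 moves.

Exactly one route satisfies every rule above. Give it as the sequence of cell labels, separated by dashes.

The budget equals the shortest possible length, so every move has to be on a shortest route through the required cells.
Route from a1: right 1 to b1, down 2 to b3, right 1 to c3, up 1 to c2, right 1 to d2, up 1 to d1, left 1 to c1 — 8 moves in all.
Check: all required cells visited; 8 ≤ 8 moves.

a1 - b1 - b2 - b3 - c3 - c2 - d2 - d1 - c1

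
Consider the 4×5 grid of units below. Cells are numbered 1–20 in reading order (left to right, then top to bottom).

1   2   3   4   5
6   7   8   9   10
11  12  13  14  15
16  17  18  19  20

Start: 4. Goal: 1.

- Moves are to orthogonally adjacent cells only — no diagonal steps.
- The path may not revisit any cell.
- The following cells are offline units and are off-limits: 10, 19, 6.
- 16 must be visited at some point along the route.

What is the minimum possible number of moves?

Any route passes through 16 somewhere between 4 and 1. Summing Manhattan distances along the two legs (4 → 16 → 1) gives a lower bound of 6 + 3 = 9 moves.
That bound ignores the blocked cells. Measuring each leg by the fewest moves that actually steer around them (4→16: 6; 16→1: 5) raises the lower bound to 11.
A route of 11 moves exists: 4 → 9 → 14 → 13 → 18 → 17 → 16 → 11 → 12 → 7 → 2 → 1.
Since 11 matches that lower bound, it is optimal.

11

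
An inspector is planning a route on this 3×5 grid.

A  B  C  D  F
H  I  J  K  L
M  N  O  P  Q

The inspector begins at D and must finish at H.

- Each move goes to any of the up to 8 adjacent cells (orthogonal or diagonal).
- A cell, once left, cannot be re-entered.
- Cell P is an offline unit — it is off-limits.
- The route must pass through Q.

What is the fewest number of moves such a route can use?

Any route passes through Q somewhere between D and H. Summing Chebyshev distances along the two legs (D → Q → H) gives a lower bound of 2 + 4 = 6 moves.
A route of 6 moves achieves this: D → L → Q → K → C → B → H.
Since 6 matches the lower bound, it is optimal.

6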